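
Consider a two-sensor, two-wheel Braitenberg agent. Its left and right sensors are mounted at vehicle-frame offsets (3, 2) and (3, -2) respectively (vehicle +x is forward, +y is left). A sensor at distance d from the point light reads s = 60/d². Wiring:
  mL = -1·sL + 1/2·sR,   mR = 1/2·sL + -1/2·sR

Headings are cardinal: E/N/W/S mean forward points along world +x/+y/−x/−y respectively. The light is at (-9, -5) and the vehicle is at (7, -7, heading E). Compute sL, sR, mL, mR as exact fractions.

left sensor world pos  = (10, -5); dL² = 361
right sensor world pos = (10, -9); dR² = 377
sL = 60/361 = 60/361
sR = 60/377 = 60/377
mL = -1·sL + 1/2·sR = -11790/136097
mR = 1/2·sL + -1/2·sR = 480/136097

60/361 60/377 -11790/136097 480/136097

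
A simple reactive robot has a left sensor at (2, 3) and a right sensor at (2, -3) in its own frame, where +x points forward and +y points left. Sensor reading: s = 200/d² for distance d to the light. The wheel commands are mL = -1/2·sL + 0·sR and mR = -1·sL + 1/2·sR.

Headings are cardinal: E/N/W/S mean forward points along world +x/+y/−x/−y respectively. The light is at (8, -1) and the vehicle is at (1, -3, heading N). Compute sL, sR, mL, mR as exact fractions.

2 25/2 -1 17/4

left sensor world pos  = (-2, -1); dL² = 100
right sensor world pos = (4, -1); dR² = 16
sL = 200/100 = 2
sR = 200/16 = 25/2
mL = -1/2·sL + 0·sR = -1
mR = -1·sL + 1/2·sR = 17/4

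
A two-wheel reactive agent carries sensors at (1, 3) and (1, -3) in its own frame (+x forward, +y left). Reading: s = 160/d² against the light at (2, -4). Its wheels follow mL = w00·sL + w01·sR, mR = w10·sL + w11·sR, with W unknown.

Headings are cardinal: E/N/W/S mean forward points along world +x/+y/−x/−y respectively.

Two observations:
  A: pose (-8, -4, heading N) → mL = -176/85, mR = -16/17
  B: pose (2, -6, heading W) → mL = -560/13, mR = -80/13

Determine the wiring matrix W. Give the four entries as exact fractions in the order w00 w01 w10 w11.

obs A: pose=(-8,-4,N) → sL=16/17, sR=16/5, mL=-176/85, mR=-16/17
obs B: pose=(2,-6,W) → sL=80/13, sR=80, mL=-560/13, mR=-80/13
sensor matrix S = [[16/17, 16/5], [80/13, 80]]; det S = 12288/221
solve [mL_A; mL_B] = S·[w00; w01] and [mR_A; mR_B] = S·[w10; w11]:
  w00 = -1/2, w01 = -1/2, w10 = -1, w11 = 0

-1/2 -1/2 -1 0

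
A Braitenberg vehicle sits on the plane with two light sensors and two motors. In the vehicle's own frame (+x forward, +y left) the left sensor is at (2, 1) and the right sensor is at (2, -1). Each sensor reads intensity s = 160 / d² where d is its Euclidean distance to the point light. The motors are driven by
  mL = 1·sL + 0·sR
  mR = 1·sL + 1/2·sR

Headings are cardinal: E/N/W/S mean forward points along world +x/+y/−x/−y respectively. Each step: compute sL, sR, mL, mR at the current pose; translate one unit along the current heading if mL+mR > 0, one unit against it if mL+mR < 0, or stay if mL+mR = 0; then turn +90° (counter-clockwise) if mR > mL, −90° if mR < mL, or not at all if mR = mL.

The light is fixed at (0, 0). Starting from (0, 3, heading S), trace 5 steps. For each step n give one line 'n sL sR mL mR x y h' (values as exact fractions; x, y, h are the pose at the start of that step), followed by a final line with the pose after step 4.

n=0: pose=(0,3,S); sL=80, sR=80; mL=80, mR=120; mL+mR=200 → advance +1; mR−mL=40 → turn +1·90°
n=1: pose=(0,2,E); sL=160/13, sR=32; mL=160/13, mR=368/13; mL+mR=528/13 → advance +1; mR−mL=16 → turn +1·90°
n=2: pose=(1,2,N); sL=10, sR=8; mL=10, mR=14; mL+mR=24 → advance +1; mR−mL=4 → turn +1·90°
n=3: pose=(1,3,W); sL=32, sR=160/17; mL=32, mR=624/17; mL+mR=1168/17 → advance +1; mR−mL=80/17 → turn +1·90°
n=4: pose=(0,3,S); sL=80, sR=80; mL=80, mR=120; mL+mR=200 → advance +1; mR−mL=40 → turn +1·90°

0 80 80 80 120 0 3 S
1 160/13 32 160/13 368/13 0 2 E
2 10 8 10 14 1 2 N
3 32 160/17 32 624/17 1 3 W
4 80 80 80 120 0 3 S
final 0 2 E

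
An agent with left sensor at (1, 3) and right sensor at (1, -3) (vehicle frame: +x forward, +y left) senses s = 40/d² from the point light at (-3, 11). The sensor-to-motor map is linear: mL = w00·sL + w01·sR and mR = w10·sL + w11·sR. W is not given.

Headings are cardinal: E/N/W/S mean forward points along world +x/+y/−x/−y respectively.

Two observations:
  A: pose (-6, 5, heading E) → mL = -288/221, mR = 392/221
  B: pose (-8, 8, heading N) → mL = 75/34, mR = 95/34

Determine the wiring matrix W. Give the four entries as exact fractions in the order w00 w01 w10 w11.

obs A: pose=(-6,5,E) → sL=40/13, sR=8/17, mL=-288/221, mR=392/221
obs B: pose=(-8,8,N) → sL=10/17, sR=5, mL=75/34, mR=95/34
sensor matrix S = [[40/13, 8/17], [10/17, 5]]; det S = 56760/3757
solve [mL_A; mL_B] = S·[w00; w01] and [mR_A; mR_B] = S·[w10; w11]:
  w00 = -1/2, w01 = 1/2, w10 = 1/2, w11 = 1/2

-1/2 1/2 1/2 1/2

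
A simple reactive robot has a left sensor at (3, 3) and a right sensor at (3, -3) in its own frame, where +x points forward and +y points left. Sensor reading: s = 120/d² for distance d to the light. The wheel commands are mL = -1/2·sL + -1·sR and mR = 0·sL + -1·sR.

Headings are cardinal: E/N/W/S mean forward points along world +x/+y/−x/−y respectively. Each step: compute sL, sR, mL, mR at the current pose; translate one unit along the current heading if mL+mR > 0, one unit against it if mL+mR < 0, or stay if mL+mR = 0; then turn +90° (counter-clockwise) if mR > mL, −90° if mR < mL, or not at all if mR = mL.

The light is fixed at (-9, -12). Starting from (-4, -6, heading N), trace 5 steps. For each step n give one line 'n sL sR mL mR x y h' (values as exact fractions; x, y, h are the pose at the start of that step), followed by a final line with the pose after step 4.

n=0: pose=(-4,-6,N); sL=24/17, sR=24/29; mL=-756/493, mR=-24/29; mL+mR=-1164/493 → advance -1; mR−mL=12/17 → turn +1·90°
n=1: pose=(-4,-7,W); sL=15, sR=30/17; mL=-315/34, mR=-30/17; mL+mR=-375/34 → advance -1; mR−mL=15/2 → turn +1·90°
n=2: pose=(-3,-7,S); sL=24/17, sR=120/13; mL=-2196/221, mR=-120/13; mL+mR=-4236/221 → advance -1; mR−mL=12/17 → turn +1·90°
n=3: pose=(-3,-6,E); sL=20/27, sR=4/3; mL=-46/27, mR=-4/3; mL+mR=-82/27 → advance -1; mR−mL=10/27 → turn +1·90°
n=4: pose=(-4,-6,N); sL=24/17, sR=24/29; mL=-756/493, mR=-24/29; mL+mR=-1164/493 → advance -1; mR−mL=12/17 → turn +1·90°

0 24/17 24/29 -756/493 -24/29 -4 -6 N
1 15 30/17 -315/34 -30/17 -4 -7 W
2 24/17 120/13 -2196/221 -120/13 -3 -7 S
3 20/27 4/3 -46/27 -4/3 -3 -6 E
4 24/17 24/29 -756/493 -24/29 -4 -6 N
final -4 -7 W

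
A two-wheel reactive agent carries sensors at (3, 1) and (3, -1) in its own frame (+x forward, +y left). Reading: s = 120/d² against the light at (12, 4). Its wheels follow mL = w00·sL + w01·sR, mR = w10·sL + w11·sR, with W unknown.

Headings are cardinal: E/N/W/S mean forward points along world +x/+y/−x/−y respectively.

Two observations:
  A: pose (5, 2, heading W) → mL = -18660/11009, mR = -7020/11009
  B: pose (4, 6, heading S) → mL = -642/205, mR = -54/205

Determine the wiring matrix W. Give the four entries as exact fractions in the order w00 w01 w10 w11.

-1 -1/2 1/2 -1

obs A: pose=(5,2,W) → sL=120/109, sR=120/101, mL=-18660/11009, mR=-7020/11009
obs B: pose=(4,6,S) → sL=12/5, sR=60/41, mL=-642/205, mR=-54/205
sensor matrix S = [[120/109, 120/101], [12/5, 60/41]]; det S = -559872/451369
solve [mL_A; mL_B] = S·[w00; w01] and [mR_A; mR_B] = S·[w10; w11]:
  w00 = -1, w01 = -1/2, w10 = 1/2, w11 = -1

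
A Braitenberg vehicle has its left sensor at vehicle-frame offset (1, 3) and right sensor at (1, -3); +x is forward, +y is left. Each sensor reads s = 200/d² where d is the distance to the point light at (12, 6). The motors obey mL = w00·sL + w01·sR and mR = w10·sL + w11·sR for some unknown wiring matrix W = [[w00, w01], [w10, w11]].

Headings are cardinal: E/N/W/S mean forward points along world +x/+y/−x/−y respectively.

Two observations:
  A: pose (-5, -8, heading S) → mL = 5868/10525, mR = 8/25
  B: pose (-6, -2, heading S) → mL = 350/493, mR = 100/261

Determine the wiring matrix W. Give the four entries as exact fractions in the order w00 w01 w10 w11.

1/2 1 0 1

obs A: pose=(-5,-8,S) → sL=200/421, sR=8/25, mL=5868/10525, mR=8/25
obs B: pose=(-6,-2,S) → sL=100/153, sR=100/261, mL=350/493, mR=100/261
sensor matrix S = [[200/421, 8/25], [100/153, 100/261]]; det S = -5632/207553
solve [mL_A; mL_B] = S·[w00; w01] and [mR_A; mR_B] = S·[w10; w11]:
  w00 = 1/2, w01 = 1, w10 = 0, w11 = 1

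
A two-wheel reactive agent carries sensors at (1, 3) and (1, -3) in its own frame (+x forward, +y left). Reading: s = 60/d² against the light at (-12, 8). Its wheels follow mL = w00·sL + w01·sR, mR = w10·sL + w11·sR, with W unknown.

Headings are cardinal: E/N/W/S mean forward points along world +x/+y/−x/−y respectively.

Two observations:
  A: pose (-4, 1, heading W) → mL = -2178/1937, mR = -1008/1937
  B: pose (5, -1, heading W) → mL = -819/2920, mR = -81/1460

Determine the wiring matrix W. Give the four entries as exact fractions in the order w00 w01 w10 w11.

obs A: pose=(-4,1,W) → sL=60/149, sR=12/13, mL=-2178/1937, mR=-1008/1937
obs B: pose=(5,-1,W) → sL=3/20, sR=15/73, mL=-819/2920, mR=-81/1460
sensor matrix S = [[60/149, 12/13], [3/20, 15/73]]; det S = -39393/707005
solve [mL_A; mL_B] = S·[w00; w01] and [mR_A; mR_B] = S·[w10; w11]:
  w00 = -1/2, w01 = -1, w10 = 1, w11 = -1

-1/2 -1 1 -1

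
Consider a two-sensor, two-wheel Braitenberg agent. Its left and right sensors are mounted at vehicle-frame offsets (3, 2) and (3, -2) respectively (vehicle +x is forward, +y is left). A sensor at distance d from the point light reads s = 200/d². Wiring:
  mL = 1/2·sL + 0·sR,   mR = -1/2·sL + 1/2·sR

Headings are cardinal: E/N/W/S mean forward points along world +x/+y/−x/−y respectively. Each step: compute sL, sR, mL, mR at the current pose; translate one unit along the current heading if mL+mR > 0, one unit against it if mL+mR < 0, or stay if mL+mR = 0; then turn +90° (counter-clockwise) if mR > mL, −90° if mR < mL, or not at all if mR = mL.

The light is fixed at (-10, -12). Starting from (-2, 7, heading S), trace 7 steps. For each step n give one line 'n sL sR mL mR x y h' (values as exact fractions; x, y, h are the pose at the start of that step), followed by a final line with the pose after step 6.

n=0: pose=(-2,7,S); sL=50/89, sR=50/73; mL=25/89, mR=400/6497; mL+mR=25/73 → advance +1; mR−mL=-1425/6497 → turn -1·90°
n=1: pose=(-2,6,W); sL=200/281, sR=8/17; mL=100/281, mR=-576/4777; mL+mR=4/17 → advance +1; mR−mL=-2276/4777 → turn -1·90°
n=2: pose=(-3,6,N); sL=100/233, sR=100/261; mL=50/233, mR=-1400/60813; mL+mR=50/261 → advance +1; mR−mL=-14450/60813 → turn -1·90°
n=3: pose=(-3,7,E); sL=200/541, sR=200/389; mL=100/541, mR=15200/210449; mL+mR=100/389 → advance +1; mR−mL=-23700/210449 → turn -1·90°
n=4: pose=(-2,7,S); sL=50/89, sR=50/73; mL=25/89, mR=400/6497; mL+mR=25/73 → advance +1; mR−mL=-1425/6497 → turn -1·90°
n=5: pose=(-2,6,W); sL=200/281, sR=8/17; mL=100/281, mR=-576/4777; mL+mR=4/17 → advance +1; mR−mL=-2276/4777 → turn -1·90°
n=6: pose=(-3,6,N); sL=100/233, sR=100/261; mL=50/233, mR=-1400/60813; mL+mR=50/261 → advance +1; mR−mL=-14450/60813 → turn -1·90°

0 50/89 50/73 25/89 400/6497 -2 7 S
1 200/281 8/17 100/281 -576/4777 -2 6 W
2 100/233 100/261 50/233 -1400/60813 -3 6 N
3 200/541 200/389 100/541 15200/210449 -3 7 E
4 50/89 50/73 25/89 400/6497 -2 7 S
5 200/281 8/17 100/281 -576/4777 -2 6 W
6 100/233 100/261 50/233 -1400/60813 -3 6 N
final -3 7 E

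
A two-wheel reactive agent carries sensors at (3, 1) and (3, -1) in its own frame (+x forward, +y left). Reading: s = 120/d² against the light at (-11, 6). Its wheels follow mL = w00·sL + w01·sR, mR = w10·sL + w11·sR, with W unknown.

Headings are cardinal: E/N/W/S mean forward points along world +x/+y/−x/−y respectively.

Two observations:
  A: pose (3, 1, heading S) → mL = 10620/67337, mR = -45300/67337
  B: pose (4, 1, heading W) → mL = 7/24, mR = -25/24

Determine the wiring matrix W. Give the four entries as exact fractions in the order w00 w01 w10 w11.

1 -1/2 -1 -1/2

obs A: pose=(3,1,S) → sL=120/289, sR=120/233, mL=10620/67337, mR=-45300/67337
obs B: pose=(4,1,W) → sL=2/3, sR=3/4, mL=7/24, mR=-25/24
sensor matrix S = [[120/289, 120/233], [2/3, 3/4]]; det S = -2150/67337
solve [mL_A; mL_B] = S·[w00; w01] and [mR_A; mR_B] = S·[w10; w11]:
  w00 = 1, w01 = -1/2, w10 = -1, w11 = -1/2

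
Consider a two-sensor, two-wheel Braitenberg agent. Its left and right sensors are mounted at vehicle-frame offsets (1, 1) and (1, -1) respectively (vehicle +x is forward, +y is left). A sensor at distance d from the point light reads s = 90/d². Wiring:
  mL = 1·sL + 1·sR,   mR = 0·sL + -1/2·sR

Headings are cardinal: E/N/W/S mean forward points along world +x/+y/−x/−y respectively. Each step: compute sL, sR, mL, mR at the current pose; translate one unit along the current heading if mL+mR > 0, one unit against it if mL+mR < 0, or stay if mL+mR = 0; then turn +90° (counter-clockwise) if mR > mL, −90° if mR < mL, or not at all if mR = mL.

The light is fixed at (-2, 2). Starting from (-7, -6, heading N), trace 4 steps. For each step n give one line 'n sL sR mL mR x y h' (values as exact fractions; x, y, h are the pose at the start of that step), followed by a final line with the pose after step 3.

0 18/17 18/13 540/221 -9/13 -7 -6 N
1 45/26 9/8 297/104 -9/16 -7 -5 E
2 90/73 90/89 14580/6497 -45/89 -6 -5 S
3 45/53 45/37 4050/1961 -45/74 -6 -6 W
final -7 -6 N

n=0: pose=(-7,-6,N); sL=18/17, sR=18/13; mL=540/221, mR=-9/13; mL+mR=387/221 → advance +1; mR−mL=-693/221 → turn -1·90°
n=1: pose=(-7,-5,E); sL=45/26, sR=9/8; mL=297/104, mR=-9/16; mL+mR=477/208 → advance +1; mR−mL=-711/208 → turn -1·90°
n=2: pose=(-6,-5,S); sL=90/73, sR=90/89; mL=14580/6497, mR=-45/89; mL+mR=11295/6497 → advance +1; mR−mL=-17865/6497 → turn -1·90°
n=3: pose=(-6,-6,W); sL=45/53, sR=45/37; mL=4050/1961, mR=-45/74; mL+mR=5715/3922 → advance +1; mR−mL=-10485/3922 → turn -1·90°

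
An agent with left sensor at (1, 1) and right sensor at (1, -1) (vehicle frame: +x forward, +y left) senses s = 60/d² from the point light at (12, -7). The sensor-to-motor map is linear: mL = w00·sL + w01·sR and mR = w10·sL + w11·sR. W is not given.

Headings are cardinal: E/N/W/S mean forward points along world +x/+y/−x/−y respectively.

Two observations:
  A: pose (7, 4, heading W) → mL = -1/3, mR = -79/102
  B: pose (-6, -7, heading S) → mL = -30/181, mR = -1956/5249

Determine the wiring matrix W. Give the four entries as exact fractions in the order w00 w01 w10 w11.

obs A: pose=(7,4,W) → sL=15/34, sR=1/3, mL=-1/3, mR=-79/102
obs B: pose=(-6,-7,S) → sL=6/29, sR=30/181, mL=-30/181, mR=-1956/5249
sensor matrix S = [[15/34, 1/3], [6/29, 30/181]]; det S = 371/89233
solve [mL_A; mL_B] = S·[w00; w01] and [mR_A; mR_B] = S·[w10; w11]:
  w00 = 0, w01 = -1, w10 = -1, w11 = -1

0 -1 -1 -1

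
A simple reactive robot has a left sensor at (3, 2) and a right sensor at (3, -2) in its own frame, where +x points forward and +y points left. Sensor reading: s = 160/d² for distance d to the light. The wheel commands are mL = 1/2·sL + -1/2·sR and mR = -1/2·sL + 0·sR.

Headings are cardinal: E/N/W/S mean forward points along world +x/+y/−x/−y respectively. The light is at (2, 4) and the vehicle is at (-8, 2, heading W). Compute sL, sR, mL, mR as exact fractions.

32/37 160/169 -256/6253 -16/37

left sensor world pos  = (-11, 0); dL² = 185
right sensor world pos = (-11, 4); dR² = 169
sL = 160/185 = 32/37
sR = 160/169 = 160/169
mL = 1/2·sL + -1/2·sR = -256/6253
mR = -1/2·sL + 0·sR = -16/37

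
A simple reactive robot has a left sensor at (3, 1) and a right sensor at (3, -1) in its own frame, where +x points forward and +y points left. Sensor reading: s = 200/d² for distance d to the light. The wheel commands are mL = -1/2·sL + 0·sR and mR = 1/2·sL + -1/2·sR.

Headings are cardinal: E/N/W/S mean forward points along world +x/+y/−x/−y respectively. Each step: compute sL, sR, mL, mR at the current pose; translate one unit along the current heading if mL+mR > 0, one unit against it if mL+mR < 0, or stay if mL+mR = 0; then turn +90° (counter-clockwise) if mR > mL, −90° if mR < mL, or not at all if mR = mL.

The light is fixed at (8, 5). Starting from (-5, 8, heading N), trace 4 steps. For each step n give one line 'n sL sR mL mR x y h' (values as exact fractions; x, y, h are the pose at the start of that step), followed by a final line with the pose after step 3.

0 25/29 10/9 -25/58 -65/522 -5 8 N
1 200/257 40/53 -100/257 160/13621 -5 7 W
2 100/61 20/17 -50/61 240/1037 -4 7 S
3 200/97 40/17 -100/97 -240/1649 -4 8 E
final -5 8 N

n=0: pose=(-5,8,N); sL=25/29, sR=10/9; mL=-25/58, mR=-65/522; mL+mR=-5/9 → advance -1; mR−mL=80/261 → turn +1·90°
n=1: pose=(-5,7,W); sL=200/257, sR=40/53; mL=-100/257, mR=160/13621; mL+mR=-20/53 → advance -1; mR−mL=5460/13621 → turn +1·90°
n=2: pose=(-4,7,S); sL=100/61, sR=20/17; mL=-50/61, mR=240/1037; mL+mR=-10/17 → advance -1; mR−mL=1090/1037 → turn +1·90°
n=3: pose=(-4,8,E); sL=200/97, sR=40/17; mL=-100/97, mR=-240/1649; mL+mR=-20/17 → advance -1; mR−mL=1460/1649 → turn +1·90°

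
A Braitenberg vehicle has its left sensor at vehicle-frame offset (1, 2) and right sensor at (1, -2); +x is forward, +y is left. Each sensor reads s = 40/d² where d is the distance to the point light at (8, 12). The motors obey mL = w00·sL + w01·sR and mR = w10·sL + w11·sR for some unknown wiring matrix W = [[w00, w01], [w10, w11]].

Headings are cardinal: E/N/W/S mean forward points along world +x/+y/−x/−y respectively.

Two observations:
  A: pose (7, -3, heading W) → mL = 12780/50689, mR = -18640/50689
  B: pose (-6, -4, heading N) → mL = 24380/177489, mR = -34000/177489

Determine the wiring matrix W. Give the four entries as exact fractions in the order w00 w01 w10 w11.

1 1/2 -1 -1

obs A: pose=(7,-3,W) → sL=40/293, sR=40/173, mL=12780/50689, mR=-18640/50689
obs B: pose=(-6,-4,N) → sL=40/481, sR=40/369, mL=24380/177489, mR=-34000/177489
sensor matrix S = [[40/293, 40/173], [40/481, 40/369]]; det S = -39846400/8996739921
solve [mL_A; mL_B] = S·[w00; w01] and [mR_A; mR_B] = S·[w10; w11]:
  w00 = 1, w01 = 1/2, w10 = -1, w11 = -1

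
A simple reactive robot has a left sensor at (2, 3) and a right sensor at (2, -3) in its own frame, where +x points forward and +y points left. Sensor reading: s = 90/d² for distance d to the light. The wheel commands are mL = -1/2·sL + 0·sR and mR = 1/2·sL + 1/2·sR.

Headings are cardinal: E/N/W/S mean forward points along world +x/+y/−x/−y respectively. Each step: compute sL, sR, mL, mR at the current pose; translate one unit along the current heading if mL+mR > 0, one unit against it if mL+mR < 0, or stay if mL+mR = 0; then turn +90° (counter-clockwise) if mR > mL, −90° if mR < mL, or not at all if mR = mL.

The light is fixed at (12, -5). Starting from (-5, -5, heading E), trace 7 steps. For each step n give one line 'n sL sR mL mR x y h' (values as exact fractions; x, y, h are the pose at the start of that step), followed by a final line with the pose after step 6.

0 5/13 5/13 -5/26 5/13 -5 -5 E
1 18/73 90/173 -9/73 4842/12629 -4 -5 N
2 45/164 9/34 -45/328 1503/5576 -4 -4 W
3 90/197 90/401 -45/197 26910/78997 -5 -4 S
4 5/13 5/13 -5/26 5/13 -5 -5 E
5 18/73 90/173 -9/73 4842/12629 -4 -5 N
6 45/164 9/34 -45/328 1503/5576 -4 -4 W
final -5 -4 S

n=0: pose=(-5,-5,E); sL=5/13, sR=5/13; mL=-5/26, mR=5/13; mL+mR=5/26 → advance +1; mR−mL=15/26 → turn +1·90°
n=1: pose=(-4,-5,N); sL=18/73, sR=90/173; mL=-9/73, mR=4842/12629; mL+mR=45/173 → advance +1; mR−mL=6399/12629 → turn +1·90°
n=2: pose=(-4,-4,W); sL=45/164, sR=9/34; mL=-45/328, mR=1503/5576; mL+mR=9/68 → advance +1; mR−mL=567/1394 → turn +1·90°
n=3: pose=(-5,-4,S); sL=90/197, sR=90/401; mL=-45/197, mR=26910/78997; mL+mR=45/401 → advance +1; mR−mL=44955/78997 → turn +1·90°
n=4: pose=(-5,-5,E); sL=5/13, sR=5/13; mL=-5/26, mR=5/13; mL+mR=5/26 → advance +1; mR−mL=15/26 → turn +1·90°
n=5: pose=(-4,-5,N); sL=18/73, sR=90/173; mL=-9/73, mR=4842/12629; mL+mR=45/173 → advance +1; mR−mL=6399/12629 → turn +1·90°
n=6: pose=(-4,-4,W); sL=45/164, sR=9/34; mL=-45/328, mR=1503/5576; mL+mR=9/68 → advance +1; mR−mL=567/1394 → turn +1·90°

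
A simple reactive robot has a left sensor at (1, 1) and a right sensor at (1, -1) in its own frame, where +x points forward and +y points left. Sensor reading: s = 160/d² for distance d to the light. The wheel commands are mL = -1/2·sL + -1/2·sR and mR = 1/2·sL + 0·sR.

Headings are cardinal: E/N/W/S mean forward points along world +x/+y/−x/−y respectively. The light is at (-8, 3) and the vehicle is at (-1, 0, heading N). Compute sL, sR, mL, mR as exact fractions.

left sensor world pos  = (-2, 1); dL² = 40
right sensor world pos = (0, 1); dR² = 68
sL = 160/40 = 4
sR = 160/68 = 40/17
mL = -1/2·sL + -1/2·sR = -54/17
mR = 1/2·sL + 0·sR = 2

4 40/17 -54/17 2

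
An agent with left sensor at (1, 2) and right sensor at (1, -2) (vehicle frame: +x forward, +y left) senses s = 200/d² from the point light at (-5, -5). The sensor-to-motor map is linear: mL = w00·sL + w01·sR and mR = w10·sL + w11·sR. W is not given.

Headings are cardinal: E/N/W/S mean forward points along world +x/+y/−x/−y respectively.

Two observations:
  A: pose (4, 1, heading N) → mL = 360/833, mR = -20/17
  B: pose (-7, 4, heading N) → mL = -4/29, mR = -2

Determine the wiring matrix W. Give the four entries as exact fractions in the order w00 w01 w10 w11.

1/2 -1/2 0 -1

obs A: pose=(4,1,N) → sL=100/49, sR=20/17, mL=360/833, mR=-20/17
obs B: pose=(-7,4,N) → sL=50/29, sR=2, mL=-4/29, mR=-2
sensor matrix S = [[100/49, 20/17], [50/29, 2]]; det S = 49600/24157
solve [mL_A; mL_B] = S·[w00; w01] and [mR_A; mR_B] = S·[w10; w11]:
  w00 = 1/2, w01 = -1/2, w10 = 0, w11 = -1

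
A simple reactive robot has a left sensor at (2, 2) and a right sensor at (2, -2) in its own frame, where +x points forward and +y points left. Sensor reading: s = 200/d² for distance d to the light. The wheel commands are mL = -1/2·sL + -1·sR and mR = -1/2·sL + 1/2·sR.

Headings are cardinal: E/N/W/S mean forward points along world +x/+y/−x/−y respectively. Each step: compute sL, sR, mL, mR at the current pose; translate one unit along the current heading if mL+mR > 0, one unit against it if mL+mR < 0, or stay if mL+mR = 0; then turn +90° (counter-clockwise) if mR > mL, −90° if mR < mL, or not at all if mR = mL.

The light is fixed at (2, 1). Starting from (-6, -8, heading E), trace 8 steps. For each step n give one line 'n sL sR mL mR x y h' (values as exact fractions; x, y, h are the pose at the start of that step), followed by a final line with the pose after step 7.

n=0: pose=(-6,-8,E); sL=40/17, sR=200/157; mL=-6540/2669, mR=-1440/2669; mL+mR=-7980/2669 → advance -1; mR−mL=300/157 → turn +1·90°
n=1: pose=(-7,-8,N); sL=20/17, sR=100/49; mL=-2190/833, mR=360/833; mL+mR=-1830/833 → advance -1; mR−mL=150/49 → turn +1·90°
n=2: pose=(-7,-9,W); sL=40/53, sR=40/37; mL=-2860/1961, mR=320/1961; mL+mR=-2540/1961 → advance -1; mR−mL=60/37 → turn +1·90°
n=3: pose=(-6,-9,S); sL=10/9, sR=50/61; mL=-755/549, mR=-80/549; mL+mR=-835/549 → advance -1; mR−mL=75/61 → turn +1·90°
n=4: pose=(-6,-8,E); sL=40/17, sR=200/157; mL=-6540/2669, mR=-1440/2669; mL+mR=-7980/2669 → advance -1; mR−mL=300/157 → turn +1·90°
n=5: pose=(-7,-8,N); sL=20/17, sR=100/49; mL=-2190/833, mR=360/833; mL+mR=-1830/833 → advance -1; mR−mL=150/49 → turn +1·90°
n=6: pose=(-7,-9,W); sL=40/53, sR=40/37; mL=-2860/1961, mR=320/1961; mL+mR=-2540/1961 → advance -1; mR−mL=60/37 → turn +1·90°
n=7: pose=(-6,-9,S); sL=10/9, sR=50/61; mL=-755/549, mR=-80/549; mL+mR=-835/549 → advance -1; mR−mL=75/61 → turn +1·90°

0 40/17 200/157 -6540/2669 -1440/2669 -6 -8 E
1 20/17 100/49 -2190/833 360/833 -7 -8 N
2 40/53 40/37 -2860/1961 320/1961 -7 -9 W
3 10/9 50/61 -755/549 -80/549 -6 -9 S
4 40/17 200/157 -6540/2669 -1440/2669 -6 -8 E
5 20/17 100/49 -2190/833 360/833 -7 -8 N
6 40/53 40/37 -2860/1961 320/1961 -7 -9 W
7 10/9 50/61 -755/549 -80/549 -6 -9 S
final -6 -8 E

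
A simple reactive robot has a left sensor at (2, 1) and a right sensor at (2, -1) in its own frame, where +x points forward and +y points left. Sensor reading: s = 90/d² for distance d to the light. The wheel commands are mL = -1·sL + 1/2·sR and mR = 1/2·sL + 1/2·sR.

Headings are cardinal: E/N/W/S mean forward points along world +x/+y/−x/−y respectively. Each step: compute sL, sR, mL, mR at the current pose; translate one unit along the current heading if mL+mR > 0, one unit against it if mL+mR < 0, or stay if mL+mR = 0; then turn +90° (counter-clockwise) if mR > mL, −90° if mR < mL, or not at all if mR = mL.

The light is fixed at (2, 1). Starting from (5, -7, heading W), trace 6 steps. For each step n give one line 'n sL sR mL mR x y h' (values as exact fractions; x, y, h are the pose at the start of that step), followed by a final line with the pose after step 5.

n=0: pose=(5,-7,W); sL=45/41, sR=9/5; mL=-81/410, mR=297/205; mL+mR=513/410 → advance +1; mR−mL=135/82 → turn +1·90°
n=1: pose=(4,-7,S); sL=90/109, sR=90/101; mL=-4185/11009, mR=9450/11009; mL+mR=5265/11009 → advance +1; mR−mL=135/109 → turn +1·90°
n=2: pose=(4,-8,E); sL=9/8, sR=45/58; mL=-171/232, mR=441/464; mL+mR=99/464 → advance +1; mR−mL=27/16 → turn +1·90°
n=3: pose=(5,-8,N); sL=90/53, sR=18/13; mL=-693/689, mR=1062/689; mL+mR=369/689 → advance +1; mR−mL=135/53 → turn +1·90°
n=4: pose=(5,-7,W); sL=45/41, sR=9/5; mL=-81/410, mR=297/205; mL+mR=513/410 → advance +1; mR−mL=135/82 → turn +1·90°
n=5: pose=(4,-7,S); sL=90/109, sR=90/101; mL=-4185/11009, mR=9450/11009; mL+mR=5265/11009 → advance +1; mR−mL=135/109 → turn +1·90°

0 45/41 9/5 -81/410 297/205 5 -7 W
1 90/109 90/101 -4185/11009 9450/11009 4 -7 S
2 9/8 45/58 -171/232 441/464 4 -8 E
3 90/53 18/13 -693/689 1062/689 5 -8 N
4 45/41 9/5 -81/410 297/205 5 -7 W
5 90/109 90/101 -4185/11009 9450/11009 4 -7 S
final 4 -8 E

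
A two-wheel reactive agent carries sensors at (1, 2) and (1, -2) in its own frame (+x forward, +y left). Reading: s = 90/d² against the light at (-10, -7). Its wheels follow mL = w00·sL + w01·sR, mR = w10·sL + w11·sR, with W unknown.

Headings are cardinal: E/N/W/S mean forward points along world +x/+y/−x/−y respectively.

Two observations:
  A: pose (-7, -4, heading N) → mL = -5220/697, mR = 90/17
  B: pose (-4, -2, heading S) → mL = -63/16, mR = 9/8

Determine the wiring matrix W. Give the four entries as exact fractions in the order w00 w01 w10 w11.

obs A: pose=(-7,-4,N) → sL=90/17, sR=90/41, mL=-5220/697, mR=90/17
obs B: pose=(-4,-2,S) → sL=9/8, sR=45/16, mL=-63/16, mR=9/8
sensor matrix S = [[90/17, 90/41], [9/8, 45/16]]; det S = 69255/5576
solve [mL_A; mL_B] = S·[w00; w01] and [mR_A; mR_B] = S·[w10; w11]:
  w00 = -1, w01 = -1, w10 = 1, w11 = 0

-1 -1 1 0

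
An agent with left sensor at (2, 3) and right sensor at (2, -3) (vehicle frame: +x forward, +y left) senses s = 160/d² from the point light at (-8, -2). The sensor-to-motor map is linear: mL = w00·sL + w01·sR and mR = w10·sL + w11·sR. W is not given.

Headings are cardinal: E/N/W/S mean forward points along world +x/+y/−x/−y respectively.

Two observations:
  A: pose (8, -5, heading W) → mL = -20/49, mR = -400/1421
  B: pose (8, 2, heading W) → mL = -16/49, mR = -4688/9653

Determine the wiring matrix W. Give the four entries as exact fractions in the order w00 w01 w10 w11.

obs A: pose=(8,-5,W) → sL=20/29, sR=40/49, mL=-20/49, mR=-400/1421
obs B: pose=(8,2,W) → sL=160/197, sR=32/49, mL=-16/49, mR=-4688/9653
sensor matrix S = [[20/29, 40/49], [160/197, 32/49]]; det S = -59520/279937
solve [mL_A; mL_B] = S·[w00; w01] and [mR_A; mR_B] = S·[w10; w11]:
  w00 = 0, w01 = -1/2, w10 = -1, w11 = 1/2

0 -1/2 -1 1/2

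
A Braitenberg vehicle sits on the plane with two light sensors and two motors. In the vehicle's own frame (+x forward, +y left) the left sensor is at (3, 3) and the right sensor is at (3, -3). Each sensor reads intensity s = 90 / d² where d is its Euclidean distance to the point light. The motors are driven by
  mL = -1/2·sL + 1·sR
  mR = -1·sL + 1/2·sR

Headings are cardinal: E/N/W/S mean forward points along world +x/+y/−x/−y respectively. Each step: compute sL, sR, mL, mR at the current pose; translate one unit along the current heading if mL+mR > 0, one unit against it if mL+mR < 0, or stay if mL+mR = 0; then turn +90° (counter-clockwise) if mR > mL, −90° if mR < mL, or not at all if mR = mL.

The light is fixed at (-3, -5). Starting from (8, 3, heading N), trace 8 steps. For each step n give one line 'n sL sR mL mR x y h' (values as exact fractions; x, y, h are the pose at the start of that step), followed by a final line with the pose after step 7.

0 18/37 90/317 477/11729 -4041/11729 8 3 N
1 45/148 45/106 4275/15688 -180/1961 8 2 E
2 90/241 90/97 17325/23377 2115/23377 9 2 S
3 1 5/9 1/18 -13/18 9 1 W
4 90/181 90/337 1125/60997 -22185/60997 10 1 N
5 9/32 9/26 171/832 -45/416 10 0 E
6 90/293 18/25 4149/7325 387/7325 11 0 S
7 45/61 9/17 333/2074 -981/2074 11 -1 W
final 12 -1 N

n=0: pose=(8,3,N); sL=18/37, sR=90/317; mL=477/11729, mR=-4041/11729; mL+mR=-3564/11729 → advance -1; mR−mL=-4518/11729 → turn -1·90°
n=1: pose=(8,2,E); sL=45/148, sR=45/106; mL=4275/15688, mR=-180/1961; mL+mR=2835/15688 → advance +1; mR−mL=-5715/15688 → turn -1·90°
n=2: pose=(9,2,S); sL=90/241, sR=90/97; mL=17325/23377, mR=2115/23377; mL+mR=19440/23377 → advance +1; mR−mL=-15210/23377 → turn -1·90°
n=3: pose=(9,1,W); sL=1, sR=5/9; mL=1/18, mR=-13/18; mL+mR=-2/3 → advance -1; mR−mL=-7/9 → turn -1·90°
n=4: pose=(10,1,N); sL=90/181, sR=90/337; mL=1125/60997, mR=-22185/60997; mL+mR=-21060/60997 → advance -1; mR−mL=-23310/60997 → turn -1·90°
n=5: pose=(10,0,E); sL=9/32, sR=9/26; mL=171/832, mR=-45/416; mL+mR=81/832 → advance +1; mR−mL=-261/832 → turn -1·90°
n=6: pose=(11,0,S); sL=90/293, sR=18/25; mL=4149/7325, mR=387/7325; mL+mR=4536/7325 → advance +1; mR−mL=-3762/7325 → turn -1·90°
n=7: pose=(11,-1,W); sL=45/61, sR=9/17; mL=333/2074, mR=-981/2074; mL+mR=-324/1037 → advance -1; mR−mL=-657/1037 → turn -1·90°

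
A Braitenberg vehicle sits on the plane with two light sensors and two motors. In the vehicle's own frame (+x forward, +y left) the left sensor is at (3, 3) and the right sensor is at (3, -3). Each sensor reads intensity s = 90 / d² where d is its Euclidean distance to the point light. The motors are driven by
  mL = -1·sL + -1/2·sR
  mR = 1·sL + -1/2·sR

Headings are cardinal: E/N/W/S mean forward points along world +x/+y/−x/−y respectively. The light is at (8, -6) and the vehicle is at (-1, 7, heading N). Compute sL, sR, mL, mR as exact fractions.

left sensor world pos  = (-4, 10); dL² = 400
right sensor world pos = (2, 10); dR² = 292
sL = 90/400 = 9/40
sR = 90/292 = 45/146
mL = -1·sL + -1/2·sR = -1107/2920
mR = 1·sL + -1/2·sR = 207/2920

9/40 45/146 -1107/2920 207/2920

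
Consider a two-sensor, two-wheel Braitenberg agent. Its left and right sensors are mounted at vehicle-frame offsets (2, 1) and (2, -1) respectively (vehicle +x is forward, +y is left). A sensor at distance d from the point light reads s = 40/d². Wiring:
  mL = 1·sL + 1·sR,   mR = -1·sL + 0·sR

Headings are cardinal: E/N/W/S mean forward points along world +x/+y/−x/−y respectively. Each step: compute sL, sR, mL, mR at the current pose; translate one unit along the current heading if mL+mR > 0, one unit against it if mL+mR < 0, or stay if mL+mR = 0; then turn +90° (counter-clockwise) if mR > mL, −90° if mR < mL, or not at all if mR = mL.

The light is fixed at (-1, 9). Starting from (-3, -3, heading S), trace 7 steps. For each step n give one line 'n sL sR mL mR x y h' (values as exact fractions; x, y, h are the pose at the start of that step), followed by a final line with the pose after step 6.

n=0: pose=(-3,-3,S); sL=40/197, sR=8/41; mL=3216/8077, mR=-40/197; mL+mR=8/41 → advance +1; mR−mL=-4856/8077 → turn -1·90°
n=1: pose=(-3,-4,W); sL=10/53, sR=1/4; mL=93/212, mR=-10/53; mL+mR=1/4 → advance +1; mR−mL=-133/212 → turn -1·90°
n=2: pose=(-4,-4,N); sL=40/137, sR=8/25; mL=2096/3425, mR=-40/137; mL+mR=8/25 → advance +1; mR−mL=-3096/3425 → turn -1·90°
n=3: pose=(-4,-3,E); sL=20/61, sR=4/17; mL=584/1037, mR=-20/61; mL+mR=4/17 → advance +1; mR−mL=-924/1037 → turn -1·90°
n=4: pose=(-3,-3,S); sL=40/197, sR=8/41; mL=3216/8077, mR=-40/197; mL+mR=8/41 → advance +1; mR−mL=-4856/8077 → turn -1·90°
n=5: pose=(-3,-4,W); sL=10/53, sR=1/4; mL=93/212, mR=-10/53; mL+mR=1/4 → advance +1; mR−mL=-133/212 → turn -1·90°
n=6: pose=(-4,-4,N); sL=40/137, sR=8/25; mL=2096/3425, mR=-40/137; mL+mR=8/25 → advance +1; mR−mL=-3096/3425 → turn -1·90°

0 40/197 8/41 3216/8077 -40/197 -3 -3 S
1 10/53 1/4 93/212 -10/53 -3 -4 W
2 40/137 8/25 2096/3425 -40/137 -4 -4 N
3 20/61 4/17 584/1037 -20/61 -4 -3 E
4 40/197 8/41 3216/8077 -40/197 -3 -3 S
5 10/53 1/4 93/212 -10/53 -3 -4 W
6 40/137 8/25 2096/3425 -40/137 -4 -4 N
final -4 -3 E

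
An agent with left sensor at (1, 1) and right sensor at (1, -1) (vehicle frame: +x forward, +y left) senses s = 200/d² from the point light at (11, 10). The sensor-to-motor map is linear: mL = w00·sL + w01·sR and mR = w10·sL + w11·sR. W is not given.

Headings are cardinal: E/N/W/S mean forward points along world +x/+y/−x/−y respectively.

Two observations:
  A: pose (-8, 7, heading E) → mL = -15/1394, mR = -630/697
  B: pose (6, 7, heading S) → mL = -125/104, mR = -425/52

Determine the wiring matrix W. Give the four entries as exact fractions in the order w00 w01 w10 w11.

obs A: pose=(-8,7,E) → sL=25/41, sR=10/17, mL=-15/1394, mR=-630/697
obs B: pose=(6,7,S) → sL=25/4, sR=50/13, mL=-125/104, mR=-425/52
sensor matrix S = [[25/41, 10/17], [25/4, 50/13]]; det S = -24125/18122
solve [mL_A; mL_B] = S·[w00; w01] and [mR_A; mR_B] = S·[w10; w11]:
  w00 = -1/2, w01 = 1/2, w10 = -1, w11 = -1/2

-1/2 1/2 -1 -1/2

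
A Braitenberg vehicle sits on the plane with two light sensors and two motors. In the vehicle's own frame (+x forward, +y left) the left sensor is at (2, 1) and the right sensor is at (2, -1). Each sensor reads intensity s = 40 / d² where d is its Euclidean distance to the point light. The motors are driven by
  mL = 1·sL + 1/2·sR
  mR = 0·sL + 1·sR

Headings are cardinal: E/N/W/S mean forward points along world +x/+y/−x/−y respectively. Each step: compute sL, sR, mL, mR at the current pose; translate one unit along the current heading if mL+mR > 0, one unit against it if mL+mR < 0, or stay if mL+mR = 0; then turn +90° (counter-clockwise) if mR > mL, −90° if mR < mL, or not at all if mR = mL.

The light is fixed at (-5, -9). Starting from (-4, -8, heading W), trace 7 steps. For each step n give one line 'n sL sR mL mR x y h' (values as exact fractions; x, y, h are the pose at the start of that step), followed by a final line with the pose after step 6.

0 40 8 44 8 -4 -8 W
1 4 4 6 4 -5 -8 N
2 40/13 8 92/13 8 -5 -7 E
3 5/2 2 7/2 2 -4 -7 N
4 8/5 40/13 204/65 40/13 -4 -6 E
5 4 20 14 20 -3 -6 S
6 8/5 40/17 236/85 40/17 -3 -7 E
final -2 -7 S

n=0: pose=(-4,-8,W); sL=40, sR=8; mL=44, mR=8; mL+mR=52 → advance +1; mR−mL=-36 → turn -1·90°
n=1: pose=(-5,-8,N); sL=4, sR=4; mL=6, mR=4; mL+mR=10 → advance +1; mR−mL=-2 → turn -1·90°
n=2: pose=(-5,-7,E); sL=40/13, sR=8; mL=92/13, mR=8; mL+mR=196/13 → advance +1; mR−mL=12/13 → turn +1·90°
n=3: pose=(-4,-7,N); sL=5/2, sR=2; mL=7/2, mR=2; mL+mR=11/2 → advance +1; mR−mL=-3/2 → turn -1·90°
n=4: pose=(-4,-6,E); sL=8/5, sR=40/13; mL=204/65, mR=40/13; mL+mR=404/65 → advance +1; mR−mL=-4/65 → turn -1·90°
n=5: pose=(-3,-6,S); sL=4, sR=20; mL=14, mR=20; mL+mR=34 → advance +1; mR−mL=6 → turn +1·90°
n=6: pose=(-3,-7,E); sL=8/5, sR=40/17; mL=236/85, mR=40/17; mL+mR=436/85 → advance +1; mR−mL=-36/85 → turn -1·90°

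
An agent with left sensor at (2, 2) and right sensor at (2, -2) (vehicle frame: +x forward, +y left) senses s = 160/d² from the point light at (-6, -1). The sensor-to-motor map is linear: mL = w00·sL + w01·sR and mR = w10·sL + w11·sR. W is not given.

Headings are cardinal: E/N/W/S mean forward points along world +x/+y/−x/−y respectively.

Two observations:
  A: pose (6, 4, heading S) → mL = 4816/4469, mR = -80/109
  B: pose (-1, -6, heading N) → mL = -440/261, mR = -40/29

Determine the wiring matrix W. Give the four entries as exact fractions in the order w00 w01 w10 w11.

obs A: pose=(6,4,S) → sL=32/41, sR=160/109, mL=4816/4469, mR=-80/109
obs B: pose=(-1,-6,N) → sL=80/9, sR=80/29, mL=-440/261, mR=-40/29
sensor matrix S = [[32/41, 160/109], [80/9, 80/29]]; det S = -12707840/1166409
solve [mL_A; mL_B] = S·[w00; w01] and [mR_A; mR_B] = S·[w10; w11]:
  w00 = -1/2, w01 = 1, w10 = 0, w11 = -1/2

-1/2 1 0 -1/2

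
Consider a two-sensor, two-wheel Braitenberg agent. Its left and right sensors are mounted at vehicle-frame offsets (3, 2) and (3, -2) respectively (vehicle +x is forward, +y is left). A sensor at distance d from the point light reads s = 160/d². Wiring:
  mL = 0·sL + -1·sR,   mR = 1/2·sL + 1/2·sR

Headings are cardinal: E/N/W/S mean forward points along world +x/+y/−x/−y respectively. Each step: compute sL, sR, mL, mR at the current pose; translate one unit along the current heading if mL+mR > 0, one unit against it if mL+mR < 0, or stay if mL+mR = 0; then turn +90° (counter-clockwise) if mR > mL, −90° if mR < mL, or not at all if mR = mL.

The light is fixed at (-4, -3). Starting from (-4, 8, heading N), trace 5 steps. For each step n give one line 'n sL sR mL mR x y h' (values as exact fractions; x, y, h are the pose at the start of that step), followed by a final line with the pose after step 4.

0 4/5 4/5 -4/5 4/5 -4 8 N
1 16/9 80/89 -80/89 1072/801 -4 8 W
2 32/13 160/73 -160/73 2208/949 -5 8 S
3 40/37 40/17 -40/17 1080/629 -5 7 E
4 32/37 160/169 -160/169 5664/6253 -6 7 N
final -6 6 W

n=0: pose=(-4,8,N); sL=4/5, sR=4/5; mL=-4/5, mR=4/5; mL+mR=0 → advance +0; mR−mL=8/5 → turn +1·90°
n=1: pose=(-4,8,W); sL=16/9, sR=80/89; mL=-80/89, mR=1072/801; mL+mR=352/801 → advance +1; mR−mL=1792/801 → turn +1·90°
n=2: pose=(-5,8,S); sL=32/13, sR=160/73; mL=-160/73, mR=2208/949; mL+mR=128/949 → advance +1; mR−mL=4288/949 → turn +1·90°
n=3: pose=(-5,7,E); sL=40/37, sR=40/17; mL=-40/17, mR=1080/629; mL+mR=-400/629 → advance -1; mR−mL=2560/629 → turn +1·90°
n=4: pose=(-6,7,N); sL=32/37, sR=160/169; mL=-160/169, mR=5664/6253; mL+mR=-256/6253 → advance -1; mR−mL=11584/6253 → turn +1·90°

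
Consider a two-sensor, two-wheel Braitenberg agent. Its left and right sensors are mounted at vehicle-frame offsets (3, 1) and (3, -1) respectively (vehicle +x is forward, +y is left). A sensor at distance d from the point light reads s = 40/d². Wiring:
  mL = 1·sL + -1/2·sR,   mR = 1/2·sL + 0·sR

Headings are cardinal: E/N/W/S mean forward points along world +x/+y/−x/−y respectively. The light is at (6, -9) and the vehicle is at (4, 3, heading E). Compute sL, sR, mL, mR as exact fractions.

4/17 20/61 74/1037 2/17

left sensor world pos  = (7, 4); dL² = 170
right sensor world pos = (7, 2); dR² = 122
sL = 40/170 = 4/17
sR = 40/122 = 20/61
mL = 1·sL + -1/2·sR = 74/1037
mR = 1/2·sL + 0·sR = 2/17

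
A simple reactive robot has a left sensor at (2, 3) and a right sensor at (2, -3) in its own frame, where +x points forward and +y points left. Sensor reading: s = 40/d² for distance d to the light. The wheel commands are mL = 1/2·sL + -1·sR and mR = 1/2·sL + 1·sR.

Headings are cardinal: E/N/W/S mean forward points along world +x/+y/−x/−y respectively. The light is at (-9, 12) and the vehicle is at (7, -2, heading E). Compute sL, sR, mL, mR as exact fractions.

left sensor world pos  = (9, 1); dL² = 445
right sensor world pos = (9, -5); dR² = 613
sL = 40/445 = 8/89
sR = 40/613 = 40/613
mL = 1/2·sL + -1·sR = -1108/54557
mR = 1/2·sL + 1·sR = 6012/54557

8/89 40/613 -1108/54557 6012/54557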